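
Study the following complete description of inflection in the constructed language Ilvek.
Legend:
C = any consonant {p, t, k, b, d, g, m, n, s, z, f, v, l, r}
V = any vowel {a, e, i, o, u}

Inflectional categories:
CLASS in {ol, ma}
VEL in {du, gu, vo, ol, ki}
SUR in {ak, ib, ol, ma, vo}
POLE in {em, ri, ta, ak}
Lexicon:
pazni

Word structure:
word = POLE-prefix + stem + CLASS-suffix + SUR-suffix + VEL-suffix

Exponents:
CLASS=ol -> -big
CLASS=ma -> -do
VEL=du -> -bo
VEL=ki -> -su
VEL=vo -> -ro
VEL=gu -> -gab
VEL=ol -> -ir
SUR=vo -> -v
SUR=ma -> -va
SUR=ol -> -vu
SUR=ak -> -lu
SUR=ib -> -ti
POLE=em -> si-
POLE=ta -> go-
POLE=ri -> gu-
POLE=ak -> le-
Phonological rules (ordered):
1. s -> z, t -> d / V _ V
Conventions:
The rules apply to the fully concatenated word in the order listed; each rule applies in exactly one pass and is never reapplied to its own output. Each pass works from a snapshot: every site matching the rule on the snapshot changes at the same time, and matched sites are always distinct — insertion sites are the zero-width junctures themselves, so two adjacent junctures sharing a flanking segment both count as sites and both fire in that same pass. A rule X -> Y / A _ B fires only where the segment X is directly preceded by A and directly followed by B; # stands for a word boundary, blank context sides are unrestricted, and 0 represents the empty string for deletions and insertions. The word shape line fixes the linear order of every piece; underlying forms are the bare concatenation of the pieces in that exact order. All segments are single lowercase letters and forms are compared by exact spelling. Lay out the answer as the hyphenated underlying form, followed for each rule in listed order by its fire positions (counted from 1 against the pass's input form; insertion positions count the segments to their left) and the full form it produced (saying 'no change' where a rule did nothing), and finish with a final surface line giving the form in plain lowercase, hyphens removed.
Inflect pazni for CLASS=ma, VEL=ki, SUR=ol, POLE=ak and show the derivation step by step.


underlying: le-pazni-do-vu-su
1. s -> z, t -> d / V _ V: fires at position(s) 12: lepaznidovuzu
surface: lepaznidovuzu


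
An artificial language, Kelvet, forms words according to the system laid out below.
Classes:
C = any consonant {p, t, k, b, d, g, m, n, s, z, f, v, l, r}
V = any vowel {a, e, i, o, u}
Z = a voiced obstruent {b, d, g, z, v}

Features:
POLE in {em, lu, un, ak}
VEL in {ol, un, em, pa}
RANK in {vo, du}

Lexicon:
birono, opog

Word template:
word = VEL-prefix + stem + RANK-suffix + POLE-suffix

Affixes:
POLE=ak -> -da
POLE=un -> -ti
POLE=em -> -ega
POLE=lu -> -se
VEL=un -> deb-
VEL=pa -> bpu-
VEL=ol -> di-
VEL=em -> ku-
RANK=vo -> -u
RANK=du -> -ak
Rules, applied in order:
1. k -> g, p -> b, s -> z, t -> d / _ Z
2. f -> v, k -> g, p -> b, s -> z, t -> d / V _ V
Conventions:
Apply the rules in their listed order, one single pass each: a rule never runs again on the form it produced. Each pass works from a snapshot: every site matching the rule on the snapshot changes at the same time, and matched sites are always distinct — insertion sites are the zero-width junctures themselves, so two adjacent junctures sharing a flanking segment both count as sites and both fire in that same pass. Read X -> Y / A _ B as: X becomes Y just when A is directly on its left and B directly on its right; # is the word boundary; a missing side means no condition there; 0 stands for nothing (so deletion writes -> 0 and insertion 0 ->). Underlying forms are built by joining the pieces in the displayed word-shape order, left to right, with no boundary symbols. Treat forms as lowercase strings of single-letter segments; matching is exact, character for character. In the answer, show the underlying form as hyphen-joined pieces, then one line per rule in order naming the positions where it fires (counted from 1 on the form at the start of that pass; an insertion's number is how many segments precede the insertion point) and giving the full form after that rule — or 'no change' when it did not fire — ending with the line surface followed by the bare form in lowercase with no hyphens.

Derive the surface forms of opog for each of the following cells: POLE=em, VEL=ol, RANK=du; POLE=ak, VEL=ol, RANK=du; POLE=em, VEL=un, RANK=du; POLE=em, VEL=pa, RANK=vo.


cell POLE=em, VEL=ol, RANK=du:
underlying: di-opog-ak-ega
1. k -> g, p -> b, s -> z, t -> d / _ Z: no change
2. f -> v, k -> g, p -> b, s -> z, t -> d / V _ V: fires at position(s) 4, 8: diobogagega
surface: diobogagega

cell POLE=ak, VEL=ol, RANK=du:
underlying: di-opog-ak-da
1. k -> g, p -> b, s -> z, t -> d / _ Z: fires at position(s) 8: diopogagda
2. f -> v, k -> g, p -> b, s -> z, t -> d / V _ V: fires at position(s) 4: diobogagda
surface: diobogagda

cell POLE=em, VEL=un, RANK=du:
underlying: deb-opog-ak-ega
1. k -> g, p -> b, s -> z, t -> d / _ Z: no change
2. f -> v, k -> g, p -> b, s -> z, t -> d / V _ V: fires at position(s) 5, 9: debobogagega
surface: debobogagega

cell POLE=em, VEL=pa, RANK=vo:
underlying: bpu-opog-u-ega
1. k -> g, p -> b, s -> z, t -> d / _ Z: no change
2. f -> v, k -> g, p -> b, s -> z, t -> d / V _ V: fires at position(s) 5: bpuoboguega
surface: bpuoboguega


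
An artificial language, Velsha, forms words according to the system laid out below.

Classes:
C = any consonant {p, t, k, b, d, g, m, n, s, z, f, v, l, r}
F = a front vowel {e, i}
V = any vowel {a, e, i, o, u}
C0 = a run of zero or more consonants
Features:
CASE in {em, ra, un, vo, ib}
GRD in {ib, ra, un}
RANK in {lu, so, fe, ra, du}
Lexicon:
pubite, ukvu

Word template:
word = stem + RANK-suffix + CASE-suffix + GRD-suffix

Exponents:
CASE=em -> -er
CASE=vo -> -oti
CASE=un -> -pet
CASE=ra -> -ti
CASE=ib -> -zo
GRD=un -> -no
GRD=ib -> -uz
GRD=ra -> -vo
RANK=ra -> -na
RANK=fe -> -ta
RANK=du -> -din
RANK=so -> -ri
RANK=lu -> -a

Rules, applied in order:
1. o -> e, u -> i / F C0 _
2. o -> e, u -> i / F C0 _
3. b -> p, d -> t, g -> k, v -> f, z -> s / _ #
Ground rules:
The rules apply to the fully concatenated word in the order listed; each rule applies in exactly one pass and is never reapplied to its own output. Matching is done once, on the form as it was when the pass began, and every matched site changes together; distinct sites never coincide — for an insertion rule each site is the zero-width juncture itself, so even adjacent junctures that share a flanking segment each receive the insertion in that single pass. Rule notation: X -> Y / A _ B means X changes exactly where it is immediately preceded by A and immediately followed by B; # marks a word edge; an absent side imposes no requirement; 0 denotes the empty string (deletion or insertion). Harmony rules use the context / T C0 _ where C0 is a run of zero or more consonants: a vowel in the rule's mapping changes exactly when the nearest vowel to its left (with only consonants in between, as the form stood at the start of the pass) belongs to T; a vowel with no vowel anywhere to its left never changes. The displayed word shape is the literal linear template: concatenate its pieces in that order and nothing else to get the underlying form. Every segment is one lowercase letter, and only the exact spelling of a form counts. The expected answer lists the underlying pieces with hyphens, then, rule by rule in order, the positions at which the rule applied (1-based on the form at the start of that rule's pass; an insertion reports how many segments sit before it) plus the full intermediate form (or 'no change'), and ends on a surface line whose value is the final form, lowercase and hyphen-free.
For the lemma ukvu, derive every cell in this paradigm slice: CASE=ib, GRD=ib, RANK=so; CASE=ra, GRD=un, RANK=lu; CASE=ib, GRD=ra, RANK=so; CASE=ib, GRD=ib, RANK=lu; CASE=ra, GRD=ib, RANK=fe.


cell CASE=ib, GRD=ib, RANK=so:
underlying: ukvu-ri-zo-uz
1. o -> e, u -> i / F C0 _: fires at position(s) 8: ukvurizeuz
2. o -> e, u -> i / F C0 _: fires at position(s) 9: ukvurizeiz
3. b -> p, d -> t, g -> k, v -> f, z -> s / _ #: fires at position(s) 10: ukvurizeis
surface: ukvurizeis

cell CASE=ra, GRD=un, RANK=lu:
underlying: ukvu-a-ti-no
1. o -> e, u -> i / F C0 _: fires at position(s) 9: ukvuatine
2. o -> e, u -> i / F C0 _: no change
3. b -> p, d -> t, g -> k, v -> f, z -> s / _ #: no change
surface: ukvuatine

cell CASE=ib, GRD=ra, RANK=so:
underlying: ukvu-ri-zo-vo
1. o -> e, u -> i / F C0 _: fires at position(s) 8: ukvurizevo
2. o -> e, u -> i / F C0 _: fires at position(s) 10: ukvurizeve
3. b -> p, d -> t, g -> k, v -> f, z -> s / _ #: no change
surface: ukvurizeve

cell CASE=ib, GRD=ib, RANK=lu:
underlying: ukvu-a-zo-uz
1. o -> e, u -> i / F C0 _: no change
2. o -> e, u -> i / F C0 _: no change
3. b -> p, d -> t, g -> k, v -> f, z -> s / _ #: fires at position(s) 9: ukvuazous
surface: ukvuazous

cell CASE=ra, GRD=ib, RANK=fe:
underlying: ukvu-ta-ti-uz
1. o -> e, u -> i / F C0 _: fires at position(s) 9: ukvutatiiz
2. o -> e, u -> i / F C0 _: no change
3. b -> p, d -> t, g -> k, v -> f, z -> s / _ #: fires at position(s) 10: ukvutatiis
surface: ukvutatiis


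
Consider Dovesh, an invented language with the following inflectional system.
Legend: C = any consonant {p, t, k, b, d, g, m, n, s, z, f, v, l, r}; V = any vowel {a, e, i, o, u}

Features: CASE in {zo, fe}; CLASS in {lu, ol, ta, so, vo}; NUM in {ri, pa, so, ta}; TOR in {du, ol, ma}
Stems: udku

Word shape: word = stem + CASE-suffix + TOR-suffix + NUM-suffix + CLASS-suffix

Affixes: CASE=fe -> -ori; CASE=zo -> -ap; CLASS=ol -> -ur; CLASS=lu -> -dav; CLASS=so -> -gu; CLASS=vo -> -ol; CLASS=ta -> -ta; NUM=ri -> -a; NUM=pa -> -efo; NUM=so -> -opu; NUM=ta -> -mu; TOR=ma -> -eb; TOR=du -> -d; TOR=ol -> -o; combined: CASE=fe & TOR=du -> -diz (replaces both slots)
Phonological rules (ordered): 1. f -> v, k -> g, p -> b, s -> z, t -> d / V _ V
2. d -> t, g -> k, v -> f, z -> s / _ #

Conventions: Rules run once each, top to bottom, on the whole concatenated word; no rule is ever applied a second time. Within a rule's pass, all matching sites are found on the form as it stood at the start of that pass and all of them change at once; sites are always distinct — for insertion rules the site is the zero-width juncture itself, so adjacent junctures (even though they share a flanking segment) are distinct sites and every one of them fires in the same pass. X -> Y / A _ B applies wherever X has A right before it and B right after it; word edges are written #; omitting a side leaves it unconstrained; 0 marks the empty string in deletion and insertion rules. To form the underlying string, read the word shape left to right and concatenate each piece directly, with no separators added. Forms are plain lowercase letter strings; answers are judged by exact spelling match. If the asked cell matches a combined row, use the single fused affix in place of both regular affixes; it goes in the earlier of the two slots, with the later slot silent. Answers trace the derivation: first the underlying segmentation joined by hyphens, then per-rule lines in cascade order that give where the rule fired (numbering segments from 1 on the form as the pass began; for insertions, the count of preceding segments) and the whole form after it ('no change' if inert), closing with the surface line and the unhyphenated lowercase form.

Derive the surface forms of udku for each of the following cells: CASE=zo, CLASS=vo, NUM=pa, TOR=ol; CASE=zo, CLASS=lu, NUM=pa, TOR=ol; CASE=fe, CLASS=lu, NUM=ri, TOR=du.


cell CASE=zo, CLASS=vo, NUM=pa, TOR=ol:
underlying: udku-ap-o-efo-ol
1. f -> v, k -> g, p -> b, s -> z, t -> d / V _ V: fires at position(s) 6, 9: udkuaboevool
2. d -> t, g -> k, v -> f, z -> s / _ #: no change
surface: udkuaboevool

cell CASE=zo, CLASS=lu, NUM=pa, TOR=ol:
underlying: udku-ap-o-efo-dav
1. f -> v, k -> g, p -> b, s -> z, t -> d / V _ V: fires at position(s) 6, 9: udkuaboevodav
2. d -> t, g -> k, v -> f, z -> s / _ #: fires at position(s) 13: udkuaboevodaf
surface: udkuaboevodaf

cell CASE=fe, CLASS=lu, NUM=ri, TOR=du:
underlying: udku-diz-a-dav
1. f -> v, k -> g, p -> b, s -> z, t -> d / V _ V: no change
2. d -> t, g -> k, v -> f, z -> s / _ #: fires at position(s) 11: udkudizadaf
surface: udkudizadaf


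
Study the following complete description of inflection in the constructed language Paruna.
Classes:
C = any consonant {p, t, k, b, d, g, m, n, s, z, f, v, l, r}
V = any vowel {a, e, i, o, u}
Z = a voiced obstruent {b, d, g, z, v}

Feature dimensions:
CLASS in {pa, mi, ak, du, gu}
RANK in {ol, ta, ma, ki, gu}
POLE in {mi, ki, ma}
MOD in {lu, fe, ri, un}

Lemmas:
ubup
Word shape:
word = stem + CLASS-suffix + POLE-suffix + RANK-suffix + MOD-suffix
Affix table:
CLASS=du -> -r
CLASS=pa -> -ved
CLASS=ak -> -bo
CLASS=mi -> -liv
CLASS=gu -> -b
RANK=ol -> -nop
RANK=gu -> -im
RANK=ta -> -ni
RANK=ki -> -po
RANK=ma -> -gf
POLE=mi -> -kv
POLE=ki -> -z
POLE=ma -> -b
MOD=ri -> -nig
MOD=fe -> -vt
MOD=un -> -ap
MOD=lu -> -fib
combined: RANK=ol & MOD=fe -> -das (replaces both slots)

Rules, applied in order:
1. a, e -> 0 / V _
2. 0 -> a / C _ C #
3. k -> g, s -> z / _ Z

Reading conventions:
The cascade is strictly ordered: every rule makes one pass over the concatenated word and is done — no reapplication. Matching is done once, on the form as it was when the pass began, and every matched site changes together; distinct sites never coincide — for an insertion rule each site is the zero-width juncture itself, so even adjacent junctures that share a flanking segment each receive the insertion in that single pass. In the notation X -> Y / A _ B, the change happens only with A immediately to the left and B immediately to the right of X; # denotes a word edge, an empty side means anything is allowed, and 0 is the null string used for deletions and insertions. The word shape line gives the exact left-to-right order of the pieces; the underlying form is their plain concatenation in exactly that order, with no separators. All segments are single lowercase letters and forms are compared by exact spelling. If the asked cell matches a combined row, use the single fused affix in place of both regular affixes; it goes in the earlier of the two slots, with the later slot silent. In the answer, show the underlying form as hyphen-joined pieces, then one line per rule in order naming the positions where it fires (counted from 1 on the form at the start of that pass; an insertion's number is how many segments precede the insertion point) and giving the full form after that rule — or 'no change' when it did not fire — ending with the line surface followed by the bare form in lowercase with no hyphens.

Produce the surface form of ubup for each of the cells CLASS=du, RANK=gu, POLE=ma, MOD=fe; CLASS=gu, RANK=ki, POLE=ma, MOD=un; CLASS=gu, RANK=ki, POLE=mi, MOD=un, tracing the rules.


cell CLASS=du, RANK=gu, POLE=ma, MOD=fe:
underlying: ubup-r-b-im-vt
1. a, e -> 0 / V _: no change
2. 0 -> a / C _ C #: inserts after position(s) 9: ubuprbimvat
3. k -> g, s -> z / _ Z: no change
surface: ubuprbimvat

cell CLASS=gu, RANK=ki, POLE=ma, MOD=un:
underlying: ubup-b-b-po-ap
1. a, e -> 0 / V _: fires at position(s) 9: ubupbbpop
2. 0 -> a / C _ C #: no change
3. k -> g, s -> z / _ Z: no change
surface: ubupbbpop

cell CLASS=gu, RANK=ki, POLE=mi, MOD=un:
underlying: ubup-b-kv-po-ap
1. a, e -> 0 / V _: fires at position(s) 10: ubupbkvpop
2. 0 -> a / C _ C #: no change
3. k -> g, s -> z / _ Z: fires at position(s) 6: ubupbgvpop
surface: ubupbgvpop


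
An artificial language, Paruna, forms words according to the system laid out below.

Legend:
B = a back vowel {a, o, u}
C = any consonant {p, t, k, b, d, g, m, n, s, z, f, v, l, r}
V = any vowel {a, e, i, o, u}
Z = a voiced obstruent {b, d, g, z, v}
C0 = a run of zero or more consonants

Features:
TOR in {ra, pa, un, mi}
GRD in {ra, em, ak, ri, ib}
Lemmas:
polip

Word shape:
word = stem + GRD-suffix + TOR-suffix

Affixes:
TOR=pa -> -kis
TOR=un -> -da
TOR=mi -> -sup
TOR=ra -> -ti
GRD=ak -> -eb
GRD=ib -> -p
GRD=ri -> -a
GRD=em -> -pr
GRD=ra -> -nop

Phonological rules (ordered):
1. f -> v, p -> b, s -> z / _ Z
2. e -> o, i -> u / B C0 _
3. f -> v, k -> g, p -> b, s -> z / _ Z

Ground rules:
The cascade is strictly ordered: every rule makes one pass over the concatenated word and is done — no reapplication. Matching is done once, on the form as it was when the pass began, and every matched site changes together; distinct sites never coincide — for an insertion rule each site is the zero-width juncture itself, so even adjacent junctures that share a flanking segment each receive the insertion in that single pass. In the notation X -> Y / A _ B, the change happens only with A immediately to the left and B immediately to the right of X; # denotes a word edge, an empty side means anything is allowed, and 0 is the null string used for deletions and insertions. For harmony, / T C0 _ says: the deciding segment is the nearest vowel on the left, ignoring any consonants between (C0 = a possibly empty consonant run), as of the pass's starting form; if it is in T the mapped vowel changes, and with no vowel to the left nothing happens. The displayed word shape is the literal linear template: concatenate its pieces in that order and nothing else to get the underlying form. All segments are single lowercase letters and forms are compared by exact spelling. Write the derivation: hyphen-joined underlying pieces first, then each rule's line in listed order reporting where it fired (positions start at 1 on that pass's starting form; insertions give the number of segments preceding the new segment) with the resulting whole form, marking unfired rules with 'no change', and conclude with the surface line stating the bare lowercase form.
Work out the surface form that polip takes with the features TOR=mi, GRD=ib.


underlying: polip-p-sup
1. f -> v, p -> b, s -> z / _ Z: no change
2. e -> o, i -> u / B C0 _: fires at position(s) 4: poluppsup
3. f -> v, k -> g, p -> b, s -> z / _ Z: no change
surface: poluppsup


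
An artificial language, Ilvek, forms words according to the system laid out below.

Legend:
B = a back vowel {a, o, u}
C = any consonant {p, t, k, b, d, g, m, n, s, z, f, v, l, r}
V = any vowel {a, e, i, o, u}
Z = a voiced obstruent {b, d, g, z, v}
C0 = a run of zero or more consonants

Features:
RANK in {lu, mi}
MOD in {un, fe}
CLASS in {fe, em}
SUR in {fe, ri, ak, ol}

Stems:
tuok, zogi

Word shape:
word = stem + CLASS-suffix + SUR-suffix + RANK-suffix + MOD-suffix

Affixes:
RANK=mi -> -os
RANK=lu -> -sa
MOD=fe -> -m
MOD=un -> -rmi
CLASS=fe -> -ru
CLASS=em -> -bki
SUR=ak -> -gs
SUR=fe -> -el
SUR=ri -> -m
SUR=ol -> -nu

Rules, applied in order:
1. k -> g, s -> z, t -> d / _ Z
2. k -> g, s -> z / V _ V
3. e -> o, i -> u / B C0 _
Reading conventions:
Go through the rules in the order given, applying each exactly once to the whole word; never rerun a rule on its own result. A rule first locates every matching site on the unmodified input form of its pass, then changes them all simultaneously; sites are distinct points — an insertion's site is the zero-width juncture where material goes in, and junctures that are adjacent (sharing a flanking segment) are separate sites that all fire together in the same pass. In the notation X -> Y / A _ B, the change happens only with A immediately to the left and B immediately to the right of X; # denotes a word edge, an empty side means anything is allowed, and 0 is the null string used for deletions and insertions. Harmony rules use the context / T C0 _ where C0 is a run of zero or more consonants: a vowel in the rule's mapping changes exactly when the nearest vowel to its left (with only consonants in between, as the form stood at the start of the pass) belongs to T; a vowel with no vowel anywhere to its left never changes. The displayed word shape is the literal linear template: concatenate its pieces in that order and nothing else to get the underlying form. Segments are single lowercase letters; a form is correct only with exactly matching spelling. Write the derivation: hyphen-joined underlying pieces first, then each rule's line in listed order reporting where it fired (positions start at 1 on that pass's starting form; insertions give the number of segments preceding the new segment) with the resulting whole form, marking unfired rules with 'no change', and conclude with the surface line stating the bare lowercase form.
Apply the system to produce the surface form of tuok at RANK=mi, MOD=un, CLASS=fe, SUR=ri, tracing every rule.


underlying: tuok-ru-m-os-rmi
1. k -> g, s -> z, t -> d / _ Z: no change
2. k -> g, s -> z / V _ V: no change
3. e -> o, i -> u / B C0 _: fires at position(s) 12: tuokrumosrmu
surface: tuokrumosrmu


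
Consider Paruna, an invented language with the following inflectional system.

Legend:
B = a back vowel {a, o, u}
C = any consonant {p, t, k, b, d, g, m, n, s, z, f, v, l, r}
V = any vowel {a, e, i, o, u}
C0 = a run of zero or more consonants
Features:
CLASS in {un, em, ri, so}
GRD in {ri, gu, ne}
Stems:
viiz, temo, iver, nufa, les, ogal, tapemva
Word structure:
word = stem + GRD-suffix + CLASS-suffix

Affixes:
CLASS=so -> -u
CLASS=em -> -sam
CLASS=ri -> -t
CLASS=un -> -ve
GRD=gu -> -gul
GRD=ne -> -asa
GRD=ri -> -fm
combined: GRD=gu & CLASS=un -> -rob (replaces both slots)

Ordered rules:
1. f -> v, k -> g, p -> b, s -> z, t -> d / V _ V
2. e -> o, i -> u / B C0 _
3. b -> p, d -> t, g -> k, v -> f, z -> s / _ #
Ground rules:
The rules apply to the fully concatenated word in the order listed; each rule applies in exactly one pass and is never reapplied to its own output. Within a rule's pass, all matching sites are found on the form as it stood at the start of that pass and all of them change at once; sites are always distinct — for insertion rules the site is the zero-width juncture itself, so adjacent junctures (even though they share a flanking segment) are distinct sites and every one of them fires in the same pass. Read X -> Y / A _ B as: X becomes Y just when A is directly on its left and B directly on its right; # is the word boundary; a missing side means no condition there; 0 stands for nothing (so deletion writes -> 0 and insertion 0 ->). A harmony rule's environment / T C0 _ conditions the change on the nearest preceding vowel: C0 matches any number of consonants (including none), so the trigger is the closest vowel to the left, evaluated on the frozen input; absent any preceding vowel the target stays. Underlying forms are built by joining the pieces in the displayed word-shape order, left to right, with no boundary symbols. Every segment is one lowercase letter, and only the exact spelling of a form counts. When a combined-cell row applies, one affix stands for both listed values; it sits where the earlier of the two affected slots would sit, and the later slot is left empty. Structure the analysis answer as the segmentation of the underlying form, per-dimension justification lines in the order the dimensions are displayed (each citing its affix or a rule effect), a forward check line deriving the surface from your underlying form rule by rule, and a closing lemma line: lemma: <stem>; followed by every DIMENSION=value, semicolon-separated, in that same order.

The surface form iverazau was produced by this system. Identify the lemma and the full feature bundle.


underlying: iver-asa-u
CLASS=so - signalled by the affix -u
GRD=ne - signalled by the affix -asa
check: iverasau -> iverazau -> iverazau -> iverazau
lemma: iver; CLASS=so; GRD=ne


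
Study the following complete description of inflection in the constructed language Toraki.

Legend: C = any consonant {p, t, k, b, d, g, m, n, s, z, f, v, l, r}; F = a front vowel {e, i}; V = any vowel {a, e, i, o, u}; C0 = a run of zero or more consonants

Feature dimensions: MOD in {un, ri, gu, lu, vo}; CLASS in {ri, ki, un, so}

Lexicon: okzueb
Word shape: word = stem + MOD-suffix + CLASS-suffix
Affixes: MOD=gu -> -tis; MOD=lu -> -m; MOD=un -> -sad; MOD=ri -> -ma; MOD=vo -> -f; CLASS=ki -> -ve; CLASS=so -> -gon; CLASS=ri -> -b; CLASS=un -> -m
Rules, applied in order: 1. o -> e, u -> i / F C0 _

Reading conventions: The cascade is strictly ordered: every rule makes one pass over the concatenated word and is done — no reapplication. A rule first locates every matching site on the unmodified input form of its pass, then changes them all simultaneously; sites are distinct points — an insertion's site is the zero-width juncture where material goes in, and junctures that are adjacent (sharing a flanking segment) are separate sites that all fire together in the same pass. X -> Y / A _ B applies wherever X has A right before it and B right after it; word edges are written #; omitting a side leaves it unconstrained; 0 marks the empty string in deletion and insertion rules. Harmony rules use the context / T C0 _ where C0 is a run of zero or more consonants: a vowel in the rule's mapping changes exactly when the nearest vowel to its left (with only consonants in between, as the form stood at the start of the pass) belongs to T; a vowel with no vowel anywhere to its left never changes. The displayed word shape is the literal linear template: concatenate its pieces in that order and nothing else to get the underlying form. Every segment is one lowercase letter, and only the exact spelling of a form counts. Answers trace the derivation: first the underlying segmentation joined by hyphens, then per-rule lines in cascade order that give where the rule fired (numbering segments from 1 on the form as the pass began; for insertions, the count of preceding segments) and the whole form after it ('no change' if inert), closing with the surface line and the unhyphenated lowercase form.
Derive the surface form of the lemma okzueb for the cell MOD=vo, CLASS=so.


underlying: okzueb-f-gon
1. o -> e, u -> i / F C0 _: fires at position(s) 9: okzuebfgen
surface: okzuebfgen


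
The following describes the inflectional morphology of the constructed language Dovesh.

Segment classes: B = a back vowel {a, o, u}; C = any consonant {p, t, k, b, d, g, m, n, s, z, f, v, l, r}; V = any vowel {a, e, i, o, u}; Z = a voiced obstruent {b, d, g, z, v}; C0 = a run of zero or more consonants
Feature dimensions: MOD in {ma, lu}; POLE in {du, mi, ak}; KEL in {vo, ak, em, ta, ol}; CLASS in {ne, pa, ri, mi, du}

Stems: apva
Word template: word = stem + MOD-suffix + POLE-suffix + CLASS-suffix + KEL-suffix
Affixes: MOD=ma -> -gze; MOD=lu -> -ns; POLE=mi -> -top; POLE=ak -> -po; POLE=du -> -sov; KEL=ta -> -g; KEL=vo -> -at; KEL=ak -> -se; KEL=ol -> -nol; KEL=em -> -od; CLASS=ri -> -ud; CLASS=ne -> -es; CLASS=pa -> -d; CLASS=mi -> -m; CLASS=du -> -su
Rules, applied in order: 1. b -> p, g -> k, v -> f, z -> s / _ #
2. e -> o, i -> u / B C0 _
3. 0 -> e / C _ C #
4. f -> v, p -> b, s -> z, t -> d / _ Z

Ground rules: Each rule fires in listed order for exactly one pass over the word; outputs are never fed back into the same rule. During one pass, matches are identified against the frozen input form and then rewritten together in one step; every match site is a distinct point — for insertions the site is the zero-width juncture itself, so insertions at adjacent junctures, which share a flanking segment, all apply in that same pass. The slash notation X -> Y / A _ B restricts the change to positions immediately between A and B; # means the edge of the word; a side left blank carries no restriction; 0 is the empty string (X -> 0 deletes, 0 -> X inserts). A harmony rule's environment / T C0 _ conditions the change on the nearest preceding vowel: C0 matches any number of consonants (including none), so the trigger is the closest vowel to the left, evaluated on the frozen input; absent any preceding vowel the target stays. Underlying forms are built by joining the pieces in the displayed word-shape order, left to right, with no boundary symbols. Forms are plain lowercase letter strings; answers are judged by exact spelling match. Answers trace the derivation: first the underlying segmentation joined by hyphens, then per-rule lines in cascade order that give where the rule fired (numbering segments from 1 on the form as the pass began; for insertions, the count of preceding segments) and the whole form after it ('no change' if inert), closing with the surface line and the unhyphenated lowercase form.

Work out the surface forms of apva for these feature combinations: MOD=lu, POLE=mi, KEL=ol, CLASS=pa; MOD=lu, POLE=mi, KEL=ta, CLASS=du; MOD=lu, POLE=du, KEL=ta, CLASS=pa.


cell MOD=lu, POLE=mi, KEL=ol, CLASS=pa:
underlying: apva-ns-top-d-nol
1. b -> p, g -> k, v -> f, z -> s / _ #: no change
2. e -> o, i -> u / B C0 _: no change
3. 0 -> e / C _ C #: no change
4. f -> v, p -> b, s -> z, t -> d / _ Z: fires at position(s) 2, 9: abvanstobdnol
surface: abvanstobdnol

cell MOD=lu, POLE=mi, KEL=ta, CLASS=du:
underlying: apva-ns-top-su-g
1. b -> p, g -> k, v -> f, z -> s / _ #: fires at position(s) 12: apvanstopsuk
2. e -> o, i -> u / B C0 _: no change
3. 0 -> e / C _ C #: no change
4. f -> v, p -> b, s -> z, t -> d / _ Z: fires at position(s) 2: abvanstopsuk
surface: abvanstopsuk

cell MOD=lu, POLE=du, KEL=ta, CLASS=pa:
underlying: apva-ns-sov-d-g
1. b -> p, g -> k, v -> f, z -> s / _ #: fires at position(s) 11: apvanssovdk
2. e -> o, i -> u / B C0 _: no change
3. 0 -> e / C _ C #: inserts after position(s) 10: apvanssovdek
4. f -> v, p -> b, s -> z, t -> d / _ Z: fires at position(s) 2: abvanssovdek
surface: abvanssovdek


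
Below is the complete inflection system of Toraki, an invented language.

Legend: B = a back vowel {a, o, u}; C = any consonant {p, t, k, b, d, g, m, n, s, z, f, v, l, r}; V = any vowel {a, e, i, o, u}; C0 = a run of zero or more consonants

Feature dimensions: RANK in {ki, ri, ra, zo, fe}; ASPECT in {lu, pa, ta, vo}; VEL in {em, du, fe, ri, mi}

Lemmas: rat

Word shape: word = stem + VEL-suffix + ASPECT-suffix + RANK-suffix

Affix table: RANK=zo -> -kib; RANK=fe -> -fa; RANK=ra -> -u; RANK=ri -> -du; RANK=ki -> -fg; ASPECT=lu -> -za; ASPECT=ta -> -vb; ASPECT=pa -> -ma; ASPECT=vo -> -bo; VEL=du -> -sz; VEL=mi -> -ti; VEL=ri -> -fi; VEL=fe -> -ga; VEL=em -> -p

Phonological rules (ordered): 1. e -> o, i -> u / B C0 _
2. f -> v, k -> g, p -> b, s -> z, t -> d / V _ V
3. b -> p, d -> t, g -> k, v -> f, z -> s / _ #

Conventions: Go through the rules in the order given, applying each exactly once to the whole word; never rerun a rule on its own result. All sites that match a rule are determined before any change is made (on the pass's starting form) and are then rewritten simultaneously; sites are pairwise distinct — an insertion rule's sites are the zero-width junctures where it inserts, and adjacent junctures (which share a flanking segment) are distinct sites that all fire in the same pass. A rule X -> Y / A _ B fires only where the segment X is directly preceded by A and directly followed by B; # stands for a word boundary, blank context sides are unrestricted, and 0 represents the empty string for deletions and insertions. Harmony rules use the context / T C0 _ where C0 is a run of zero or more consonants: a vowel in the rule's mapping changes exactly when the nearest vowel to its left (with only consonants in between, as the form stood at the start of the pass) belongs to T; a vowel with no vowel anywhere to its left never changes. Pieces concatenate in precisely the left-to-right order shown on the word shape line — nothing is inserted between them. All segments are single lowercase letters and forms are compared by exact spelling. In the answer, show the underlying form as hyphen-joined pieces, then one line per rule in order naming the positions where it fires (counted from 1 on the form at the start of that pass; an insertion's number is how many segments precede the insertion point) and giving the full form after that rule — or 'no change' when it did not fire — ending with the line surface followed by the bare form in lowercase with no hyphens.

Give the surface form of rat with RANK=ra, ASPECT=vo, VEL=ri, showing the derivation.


underlying: rat-fi-bo-u
1. e -> o, i -> u / B C0 _: fires at position(s) 5: ratfubou
2. f -> v, k -> g, p -> b, s -> z, t -> d / V _ V: no change
3. b -> p, d -> t, g -> k, v -> f, z -> s / _ #: no change
surface: ratfubou


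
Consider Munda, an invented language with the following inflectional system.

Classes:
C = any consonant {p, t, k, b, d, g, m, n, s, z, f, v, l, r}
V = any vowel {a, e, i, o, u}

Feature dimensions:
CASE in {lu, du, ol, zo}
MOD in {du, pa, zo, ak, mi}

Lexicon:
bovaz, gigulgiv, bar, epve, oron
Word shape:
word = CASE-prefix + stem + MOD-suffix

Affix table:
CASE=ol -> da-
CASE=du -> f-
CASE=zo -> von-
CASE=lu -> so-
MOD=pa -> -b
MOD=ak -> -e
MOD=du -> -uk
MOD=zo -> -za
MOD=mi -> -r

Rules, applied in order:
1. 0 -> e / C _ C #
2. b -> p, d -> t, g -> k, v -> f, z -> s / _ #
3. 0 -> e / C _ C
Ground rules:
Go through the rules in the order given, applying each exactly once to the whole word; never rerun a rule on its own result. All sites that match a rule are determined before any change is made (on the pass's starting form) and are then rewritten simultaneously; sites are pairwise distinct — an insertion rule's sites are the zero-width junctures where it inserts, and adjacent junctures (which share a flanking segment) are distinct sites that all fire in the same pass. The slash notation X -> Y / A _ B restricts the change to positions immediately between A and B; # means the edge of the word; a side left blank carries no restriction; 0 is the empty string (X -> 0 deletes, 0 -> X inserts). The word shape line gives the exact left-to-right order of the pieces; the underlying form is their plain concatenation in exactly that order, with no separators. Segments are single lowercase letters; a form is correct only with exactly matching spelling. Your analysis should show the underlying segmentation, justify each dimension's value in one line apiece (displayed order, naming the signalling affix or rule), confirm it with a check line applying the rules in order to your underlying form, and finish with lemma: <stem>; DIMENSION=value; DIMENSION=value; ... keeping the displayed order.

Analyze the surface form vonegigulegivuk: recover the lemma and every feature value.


underlying: von-gigulgiv-uk
CASE=zo - signalled by the affix von-
MOD=du - signalled by the affix -uk
check: vongigulgivuk -> vongigulgivuk -> vongigulgivuk -> vonegigulegivuk
lemma: gigulgiv; CASE=zo; MOD=du


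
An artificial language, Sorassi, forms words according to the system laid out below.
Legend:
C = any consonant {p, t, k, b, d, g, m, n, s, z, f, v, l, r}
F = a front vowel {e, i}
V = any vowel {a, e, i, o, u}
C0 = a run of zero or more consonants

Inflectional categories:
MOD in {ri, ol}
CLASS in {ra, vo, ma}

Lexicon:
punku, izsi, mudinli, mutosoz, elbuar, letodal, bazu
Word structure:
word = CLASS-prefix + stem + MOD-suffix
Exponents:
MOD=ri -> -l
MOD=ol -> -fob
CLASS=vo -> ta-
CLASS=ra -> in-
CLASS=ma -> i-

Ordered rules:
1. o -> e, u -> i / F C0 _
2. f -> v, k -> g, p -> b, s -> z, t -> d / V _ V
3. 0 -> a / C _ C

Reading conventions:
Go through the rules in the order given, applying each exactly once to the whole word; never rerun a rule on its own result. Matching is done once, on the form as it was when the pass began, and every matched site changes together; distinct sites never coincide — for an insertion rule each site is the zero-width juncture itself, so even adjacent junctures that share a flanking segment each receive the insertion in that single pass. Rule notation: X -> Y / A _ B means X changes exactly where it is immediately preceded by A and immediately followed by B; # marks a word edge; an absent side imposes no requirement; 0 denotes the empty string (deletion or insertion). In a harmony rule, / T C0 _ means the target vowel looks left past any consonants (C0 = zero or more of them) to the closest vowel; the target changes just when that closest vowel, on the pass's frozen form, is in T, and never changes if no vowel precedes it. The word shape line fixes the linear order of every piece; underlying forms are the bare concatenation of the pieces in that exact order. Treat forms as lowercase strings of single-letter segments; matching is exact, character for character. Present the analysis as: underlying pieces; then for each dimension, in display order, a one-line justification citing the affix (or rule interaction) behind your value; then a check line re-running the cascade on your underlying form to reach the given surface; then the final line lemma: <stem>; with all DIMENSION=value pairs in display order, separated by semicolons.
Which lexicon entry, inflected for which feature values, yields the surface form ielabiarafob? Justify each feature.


underlying: i-elbuar-fob
MOD=ol - signalled by the affix -fob
CLASS=ma - signalled by the affix i-
check: ielbuarfob -> ielbiarfob -> ielbiarfob -> ielabiarafob
lemma: elbuar; MOD=ol; CLASS=ma


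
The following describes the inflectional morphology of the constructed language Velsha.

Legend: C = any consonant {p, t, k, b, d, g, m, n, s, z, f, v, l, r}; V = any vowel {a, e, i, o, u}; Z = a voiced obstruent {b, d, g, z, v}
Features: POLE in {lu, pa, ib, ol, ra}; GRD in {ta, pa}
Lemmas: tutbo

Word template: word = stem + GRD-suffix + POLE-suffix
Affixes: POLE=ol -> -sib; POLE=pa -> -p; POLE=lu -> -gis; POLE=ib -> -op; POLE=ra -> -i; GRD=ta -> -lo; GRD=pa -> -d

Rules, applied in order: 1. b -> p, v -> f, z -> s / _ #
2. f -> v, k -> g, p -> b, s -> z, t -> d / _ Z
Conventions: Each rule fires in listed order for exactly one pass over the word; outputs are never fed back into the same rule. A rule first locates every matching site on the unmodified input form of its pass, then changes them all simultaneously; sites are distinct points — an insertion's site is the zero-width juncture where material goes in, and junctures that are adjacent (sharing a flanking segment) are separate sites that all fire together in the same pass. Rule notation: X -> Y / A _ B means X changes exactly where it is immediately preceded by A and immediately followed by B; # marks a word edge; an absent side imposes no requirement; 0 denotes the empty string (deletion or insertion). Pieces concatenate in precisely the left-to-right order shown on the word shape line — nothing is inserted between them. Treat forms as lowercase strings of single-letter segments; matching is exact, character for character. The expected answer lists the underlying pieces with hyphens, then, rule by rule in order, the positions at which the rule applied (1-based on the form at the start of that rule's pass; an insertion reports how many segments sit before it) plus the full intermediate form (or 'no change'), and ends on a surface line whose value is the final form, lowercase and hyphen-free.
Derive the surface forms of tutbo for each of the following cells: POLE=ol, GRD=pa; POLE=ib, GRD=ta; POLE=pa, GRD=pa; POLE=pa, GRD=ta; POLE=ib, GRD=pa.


cell POLE=ol, GRD=pa:
underlying: tutbo-d-sib
1. b -> p, v -> f, z -> s / _ #: fires at position(s) 9: tutbodsip
2. f -> v, k -> g, p -> b, s -> z, t -> d / _ Z: fires at position(s) 3: tudbodsip
surface: tudbodsip

cell POLE=ib, GRD=ta:
underlying: tutbo-lo-op
1. b -> p, v -> f, z -> s / _ #: no change
2. f -> v, k -> g, p -> b, s -> z, t -> d / _ Z: fires at position(s) 3: tudboloop
surface: tudboloop

cell POLE=pa, GRD=pa:
underlying: tutbo-d-p
1. b -> p, v -> f, z -> s / _ #: no change
2. f -> v, k -> g, p -> b, s -> z, t -> d / _ Z: fires at position(s) 3: tudbodp
surface: tudbodp

cell POLE=pa, GRD=ta:
underlying: tutbo-lo-p
1. b -> p, v -> f, z -> s / _ #: no change
2. f -> v, k -> g, p -> b, s -> z, t -> d / _ Z: fires at position(s) 3: tudbolop
surface: tudbolop

cell POLE=ib, GRD=pa:
underlying: tutbo-d-op
1. b -> p, v -> f, z -> s / _ #: no change
2. f -> v, k -> g, p -> b, s -> z, t -> d / _ Z: fires at position(s) 3: tudbodop
surface: tudbodop


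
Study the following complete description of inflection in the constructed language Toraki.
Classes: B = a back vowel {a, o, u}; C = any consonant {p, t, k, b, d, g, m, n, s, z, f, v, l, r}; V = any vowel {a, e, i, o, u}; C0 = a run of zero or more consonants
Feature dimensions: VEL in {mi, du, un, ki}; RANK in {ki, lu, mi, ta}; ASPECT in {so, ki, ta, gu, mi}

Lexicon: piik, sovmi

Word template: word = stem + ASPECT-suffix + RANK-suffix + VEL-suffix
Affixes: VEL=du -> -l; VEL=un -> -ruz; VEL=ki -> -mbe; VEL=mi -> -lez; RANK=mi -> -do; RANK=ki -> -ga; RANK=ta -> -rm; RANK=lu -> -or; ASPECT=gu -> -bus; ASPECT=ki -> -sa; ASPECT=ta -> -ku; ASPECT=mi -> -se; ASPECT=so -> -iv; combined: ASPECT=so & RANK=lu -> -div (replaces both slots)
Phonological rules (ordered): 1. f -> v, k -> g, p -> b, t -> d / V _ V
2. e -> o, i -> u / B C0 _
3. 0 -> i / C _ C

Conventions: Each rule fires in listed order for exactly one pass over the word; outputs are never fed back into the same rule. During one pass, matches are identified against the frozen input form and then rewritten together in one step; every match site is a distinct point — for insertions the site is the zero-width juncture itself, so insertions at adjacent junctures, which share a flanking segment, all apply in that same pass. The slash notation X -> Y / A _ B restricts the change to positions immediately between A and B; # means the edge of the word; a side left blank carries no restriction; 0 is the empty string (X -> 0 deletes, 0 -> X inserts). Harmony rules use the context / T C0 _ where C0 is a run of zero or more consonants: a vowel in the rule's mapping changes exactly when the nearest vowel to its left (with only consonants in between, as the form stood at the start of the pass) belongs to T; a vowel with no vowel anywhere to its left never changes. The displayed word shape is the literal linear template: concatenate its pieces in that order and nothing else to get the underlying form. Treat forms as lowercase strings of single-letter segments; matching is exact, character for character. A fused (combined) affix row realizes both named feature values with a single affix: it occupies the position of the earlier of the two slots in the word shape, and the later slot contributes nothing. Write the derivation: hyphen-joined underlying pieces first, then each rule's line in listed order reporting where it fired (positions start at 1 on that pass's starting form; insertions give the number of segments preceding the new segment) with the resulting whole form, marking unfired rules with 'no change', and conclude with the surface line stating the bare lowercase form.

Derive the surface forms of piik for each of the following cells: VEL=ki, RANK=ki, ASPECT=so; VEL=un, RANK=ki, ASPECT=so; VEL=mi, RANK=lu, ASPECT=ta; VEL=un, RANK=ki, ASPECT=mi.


cell VEL=ki, RANK=ki, ASPECT=so:
underlying: piik-iv-ga-mbe
1. f -> v, k -> g, p -> b, t -> d / V _ V: fires at position(s) 4: piigivgambe
2. e -> o, i -> u / B C0 _: fires at position(s) 11: piigivgambo
3. 0 -> i / C _ C: inserts after position(s) 6, 9: piigivigamibo
surface: piigivigamibo

cell VEL=un, RANK=ki, ASPECT=so:
underlying: piik-iv-ga-ruz
1. f -> v, k -> g, p -> b, t -> d / V _ V: fires at position(s) 4: piigivgaruz
2. e -> o, i -> u / B C0 _: no change
3. 0 -> i / C _ C: inserts after position(s) 6: piigivigaruz
surface: piigivigaruz

cell VEL=mi, RANK=lu, ASPECT=ta:
underlying: piik-ku-or-lez
1. f -> v, k -> g, p -> b, t -> d / V _ V: no change
2. e -> o, i -> u / B C0 _: fires at position(s) 10: piikkuorloz
3. 0 -> i / C _ C: inserts after position(s) 4, 8: piikikuoriloz
surface: piikikuoriloz

cell VEL=un, RANK=ki, ASPECT=mi:
underlying: piik-se-ga-ruz
1. f -> v, k -> g, p -> b, t -> d / V _ V: no change
2. e -> o, i -> u / B C0 _: no change
3. 0 -> i / C _ C: inserts after position(s) 4: piikisegaruz
surface: piikisegaruz
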